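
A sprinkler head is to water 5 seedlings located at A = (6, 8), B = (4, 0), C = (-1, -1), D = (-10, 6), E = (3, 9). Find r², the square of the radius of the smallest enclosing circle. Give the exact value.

A smallest enclosing disk is always determined by at most three of the input points on its boundary.
The minimum enclosing circle is determined by three boundary points: A, B, D.
Their circumcentre is (-57/31, 177/31) with r² = 64090/961.
The farthest remaining point C is at distance² 43940/961 ≤ 64090/961.

64090/961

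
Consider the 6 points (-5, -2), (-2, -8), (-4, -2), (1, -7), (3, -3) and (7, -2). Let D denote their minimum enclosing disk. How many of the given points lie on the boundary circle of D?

3

The minimum enclosing circle is determined by three boundary points: (-5, -2), (-2, -8), (7, -2).
Their circumcentre is (1, -2.75) with r² = 36.5625.
The farthest remaining point (-4, -2) is at distance² 25.5625 ≤ 36.5625.
The points at distance exactly r from the centre are (-5, -2), (-2, -8), (7, -2) — 3 points.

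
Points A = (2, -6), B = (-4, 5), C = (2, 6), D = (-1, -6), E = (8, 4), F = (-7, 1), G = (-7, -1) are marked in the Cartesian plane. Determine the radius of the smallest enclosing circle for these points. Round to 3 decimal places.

The minimum enclosing circle of a finite set is fixed by two of the points (as a diameter) or three (as a circumcircle).
The farthest pair is E–G with squared distance 250. The circle on this segment as diameter has centre (0.5, 1.5) and r² = 250/4 = 62.5.
Check A: distance² to centre = 58.5 ≤ 62.5, so it lies inside.
All remaining points lie in this disk, and no smaller disk contains both endpoints, so this is the minimum enclosing circle.
r = √(62.5) ≈ 7.906.

7.906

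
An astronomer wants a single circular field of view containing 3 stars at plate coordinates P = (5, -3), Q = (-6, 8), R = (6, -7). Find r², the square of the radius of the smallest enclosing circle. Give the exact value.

Side lengths²: PQ² = 242, PR² = 17, QR² = 369.
Since QR² = 369 ≥ 242 + 17 = 259, the angle opposite QR is not acute, so the smallest enclosing circle has QR as diameter.
Centre = midpoint of QR = (0, 0.5), r² = 369/4 = 92.25.

92.25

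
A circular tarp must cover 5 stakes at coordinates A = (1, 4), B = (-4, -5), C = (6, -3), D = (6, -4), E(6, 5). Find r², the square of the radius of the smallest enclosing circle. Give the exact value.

50

A smallest enclosing disk is always determined by at most three of the input points on its boundary.
The farthest pair is B–E with squared distance 200. The circle on this segment as diameter has centre (1, 0) and r² = 200/4 = 50.
Check A: distance² to centre = 16 ≤ 50, so it lies inside.
All remaining points lie in this disk, and no smaller disk contains both endpoints, so this is the minimum enclosing circle.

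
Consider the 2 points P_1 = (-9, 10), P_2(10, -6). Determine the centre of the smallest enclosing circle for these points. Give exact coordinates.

(0.5, 2)

The smallest circle enclosing two points has them as diameter endpoints.
Centre = midpoint = (0.5, 2); r² = |P_1P_2|²/4 = 617/4 = 154.25.
Centre = (0.5, 2).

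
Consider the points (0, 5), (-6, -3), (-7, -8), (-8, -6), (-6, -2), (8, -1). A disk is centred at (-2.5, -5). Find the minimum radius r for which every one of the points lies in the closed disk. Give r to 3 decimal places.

The required radius is the distance from (-2.5, -5) to the farthest point.
Squared distances: 106.25, 16.25, 29.25, 31.25, 21.25, 126.25.
Maximum is 126.25, attained at (8, -1).
r = √(126.25) ≈ 11.236.

11.236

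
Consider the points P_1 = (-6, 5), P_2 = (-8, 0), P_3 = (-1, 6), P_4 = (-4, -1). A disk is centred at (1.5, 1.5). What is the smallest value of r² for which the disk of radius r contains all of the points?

92.5

The required radius is the distance from (1.5, 1.5) to the farthest point.
Squared distances: 68.5, 92.5, 26.5, 36.5.
Maximum is 92.5, attained at P_2.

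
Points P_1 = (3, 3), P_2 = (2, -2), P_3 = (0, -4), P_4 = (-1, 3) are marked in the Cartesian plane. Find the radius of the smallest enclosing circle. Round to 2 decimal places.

The minimum enclosing circle is determined by three boundary points: P_1, P_3, P_4.
Their circumcentre is (1, -2/7) with r² = 725/49.
The farthest remaining point P_2 is at distance² 193/49 ≤ 725/49.
r = √(725/49) ≈ 3.85.

3.85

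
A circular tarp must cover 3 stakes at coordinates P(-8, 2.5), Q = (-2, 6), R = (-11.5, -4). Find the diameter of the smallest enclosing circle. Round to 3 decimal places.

Side lengths²: PQ² = 48.25, PR² = 54.5, QR² = 190.25.
Since QR² = 190.25 ≥ 54.5 + 48.25 = 102.75, the angle opposite QR is not acute, so the smallest enclosing circle has QR as diameter.
Centre = midpoint of QR = (-6.75, 1), r² = 190.25/4 = 47.5625.
Diameter = 2r = 2√(47.5625) ≈ 13.793.

13.793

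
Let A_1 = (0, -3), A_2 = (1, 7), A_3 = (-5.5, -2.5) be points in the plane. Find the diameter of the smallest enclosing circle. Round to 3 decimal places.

Side lengths²: A_1A_2² = 101, A_1A_3² = 30.5, A_2A_3² = 132.5.
Since A_2A_3² = 132.5 ≥ 101 + 30.5 = 131.5, the angle opposite A_2A_3 is not acute, so the smallest enclosing circle has A_2A_3 as diameter.
Centre = midpoint of A_2A_3 = (-2.25, 2.25), r² = 132.5/4 = 33.125.
Diameter = 2r = 2√(33.125) ≈ 11.511.

11.511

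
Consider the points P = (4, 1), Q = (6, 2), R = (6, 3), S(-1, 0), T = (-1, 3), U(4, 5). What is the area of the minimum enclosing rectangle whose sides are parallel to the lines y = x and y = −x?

40

In coordinates u = x + y, v = x − y the rectangle is axis-aligned; the map (x,y)→(u,v) scales areas by 2.
u-values: 5, 8, 9, -1, 2, 9; range = 9 − (-1) = 10.
v-values: 3, 4, 3, -1, -4, -1; range = 4 − (-4) = 8.
Area = (10 × 8) / 2 = 40.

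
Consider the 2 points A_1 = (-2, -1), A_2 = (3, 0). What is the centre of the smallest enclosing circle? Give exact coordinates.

(0.5, -0.5)

The smallest circle enclosing two points has them as diameter endpoints.
Centre = midpoint = (0.5, -0.5); r² = |A_1A_2|²/4 = 26/4 = 6.5.
Centre = (0.5, -0.5).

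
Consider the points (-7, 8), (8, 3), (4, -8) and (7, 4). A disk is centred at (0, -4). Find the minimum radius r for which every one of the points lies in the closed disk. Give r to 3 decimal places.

The required radius is the distance from (0, -4) to the farthest point.
Squared distances: 193, 113, 32, 113.
Maximum is 193, attained at (-7, 8).
r = √193 ≈ 13.892.

13.892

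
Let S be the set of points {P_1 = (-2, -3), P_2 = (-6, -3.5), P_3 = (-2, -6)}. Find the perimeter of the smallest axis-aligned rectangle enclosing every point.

Width = max x − min x = -2 − (-6) = 4.
Height = max y − min y = -3 − (-6) = 3.
Perimeter = 2(4 + 3) = 14.

14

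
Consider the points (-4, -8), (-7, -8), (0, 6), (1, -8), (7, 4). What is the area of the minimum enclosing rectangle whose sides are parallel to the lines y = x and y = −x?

195

In coordinates u = x + y, v = x − y the rectangle is axis-aligned; the map (x,y)→(u,v) scales areas by 2.
u-values: -12, -15, 6, -7, 11; range = 11 − (-15) = 26.
v-values: 4, 1, -6, 9, 3; range = 9 − (-6) = 15.
Area = (26 × 15) / 2 = 195.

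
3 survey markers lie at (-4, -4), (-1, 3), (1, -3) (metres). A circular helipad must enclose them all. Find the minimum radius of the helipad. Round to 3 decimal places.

Call the three points A, B, C in the order given.
Side lengths²: AB² = 58, AC² = 26, BC² = 40.
Since AB² = 58 < 40 + 26 = 66, the triangle is acute, so the smallest enclosing circle is the circumcircle.
Circumcentre = (-2.0625, -0.6875), r² = 14.7265625.
r = √(14.7265625) ≈ 3.838.

3.838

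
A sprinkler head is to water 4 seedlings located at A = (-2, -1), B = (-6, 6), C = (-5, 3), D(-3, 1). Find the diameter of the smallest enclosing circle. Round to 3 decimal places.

8.062

The minimum enclosing circle of a finite set is fixed by two of the points (as a diameter) or three (as a circumcircle).
The farthest pair is A–B with squared distance 65. The circle on this segment as diameter has centre (-4, 2.5) and r² = 65/4 = 16.25.
Check C: distance² to centre = 1.25 ≤ 16.25, so it lies inside.
All remaining points lie in this disk, and no smaller disk contains both endpoints, so this is the minimum enclosing circle.
Diameter = 2r = 2√(16.25) ≈ 8.062.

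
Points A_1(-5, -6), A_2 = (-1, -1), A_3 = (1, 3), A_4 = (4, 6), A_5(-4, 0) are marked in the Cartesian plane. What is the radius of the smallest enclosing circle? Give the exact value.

The minimum enclosing circle of a finite set is fixed by two of the points (as a diameter) or three (as a circumcircle).
The farthest pair is A_1–A_4 with squared distance 225. The circle on this segment as diameter has centre (-0.5, 0) and r² = 225/4 = 56.25.
Check A_2: distance² to centre = 1.25 ≤ 56.25, so it lies inside.
All remaining points lie in this disk, and no smaller disk contains both endpoints, so this is the minimum enclosing circle.
r = √(56.25) = 7.5.

7.5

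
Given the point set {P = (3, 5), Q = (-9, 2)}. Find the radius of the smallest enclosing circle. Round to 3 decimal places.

The smallest circle enclosing two points has them as diameter endpoints.
Centre = midpoint = (-3, 3.5); r² = |PQ|²/4 = 153/4 = 38.25.
r = √(38.25) ≈ 6.185.

6.185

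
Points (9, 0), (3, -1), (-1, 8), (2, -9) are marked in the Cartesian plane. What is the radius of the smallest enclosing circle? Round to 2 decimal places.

8.63

The farthest pair is (-1, 8)–(2, -9) with squared distance 298. The circle on this segment as diameter has centre (0.5, -0.5) and r² = 298/4 = 74.5.
Check (9, 0): distance² to centre = 72.5 ≤ 74.5, so it lies inside.
All remaining points lie in this disk, and no smaller disk contains both endpoints, so this is the minimum enclosing circle.
r = √(74.5) ≈ 8.63.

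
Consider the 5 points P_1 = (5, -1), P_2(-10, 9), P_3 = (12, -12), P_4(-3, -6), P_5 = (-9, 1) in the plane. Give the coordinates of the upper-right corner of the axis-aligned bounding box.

x-range [-10, 12], y-range [-12, 9].
The upper-right corner is (12, 9).

(12, 9)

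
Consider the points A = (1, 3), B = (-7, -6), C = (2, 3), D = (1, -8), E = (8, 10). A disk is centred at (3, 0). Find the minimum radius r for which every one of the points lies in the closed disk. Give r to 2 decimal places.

The required radius is the distance from (3, 0) to the farthest point.
Squared distances: 13, 136, 10, 68, 125.
Maximum is 136, attained at B.
r = √136 ≈ 11.66.

11.66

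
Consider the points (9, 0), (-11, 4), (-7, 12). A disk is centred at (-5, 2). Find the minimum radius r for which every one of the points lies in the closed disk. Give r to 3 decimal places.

The required radius is the distance from (-5, 2) to the farthest point.
Squared distances: 200, 40, 104.
Maximum is 200, attained at (9, 0).
r = √200 ≈ 14.142.

14.142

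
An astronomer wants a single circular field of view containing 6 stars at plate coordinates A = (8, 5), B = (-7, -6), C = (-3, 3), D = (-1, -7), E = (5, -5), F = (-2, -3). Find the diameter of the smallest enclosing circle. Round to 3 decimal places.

The farthest pair is A–B with squared distance 346. The circle on this segment as diameter has centre (0.5, -0.5) and r² = 346/4 = 86.5.
Check C: distance² to centre = 24.5 ≤ 86.5, so it lies inside.
All remaining points lie in this disk, and no smaller disk contains both endpoints, so this is the minimum enclosing circle.
Diameter = 2r = 2√(86.5) ≈ 18.601.

18.601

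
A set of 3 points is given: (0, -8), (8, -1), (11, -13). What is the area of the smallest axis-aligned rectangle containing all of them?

132

x ranges over [0, 11], width 11.
y ranges over [-13, -1], height 12.
Area = 11 × 12 = 132.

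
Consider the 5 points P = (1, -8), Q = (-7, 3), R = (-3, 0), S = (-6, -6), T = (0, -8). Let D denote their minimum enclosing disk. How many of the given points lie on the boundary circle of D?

By Welzl's lemma the MEC is supported by two points (diametrically opposite) or three points (on a circumcircle).
The farthest pair is P–Q with squared distance 185. The circle on this segment as diameter has centre (-3, -2.5) and r² = 185/4 = 46.25.
Check R: distance² to centre = 6.25 ≤ 46.25, so it lies inside.
All remaining points lie in this disk, and no smaller disk contains both endpoints, so this is the minimum enclosing circle.
The points at distance exactly r from the centre are P, Q — 2 points.

2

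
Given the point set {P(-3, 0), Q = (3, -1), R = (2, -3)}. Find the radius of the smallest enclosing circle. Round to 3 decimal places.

Side lengths²: PQ² = 37, PR² = 34, QR² = 5.
Since PQ² = 37 < 34 + 5 = 39, the triangle is acute, so the smallest enclosing circle is the circumcircle.
Circumcentre = (-1/26, -19/26), r² = 3145/338.
r = √(3145/338) ≈ 3.050.

3.050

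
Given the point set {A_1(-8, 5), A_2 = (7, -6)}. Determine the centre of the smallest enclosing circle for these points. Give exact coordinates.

The smallest circle enclosing two points has them as diameter endpoints.
Centre = midpoint = (-0.5, -0.5); r² = |A_1A_2|²/4 = 346/4 = 86.5.
Centre = (-0.5, -0.5).

(-0.5, -0.5)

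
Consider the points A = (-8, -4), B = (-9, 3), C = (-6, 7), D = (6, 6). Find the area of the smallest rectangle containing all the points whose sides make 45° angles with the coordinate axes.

In coordinates u = x + y, v = x − y the rectangle is axis-aligned; the map (x,y)→(u,v) scales areas by 2.
u-values: -12, -6, 1, 12; range = 12 − (-12) = 24.
v-values: -4, -12, -13, 0; range = 0 − (-13) = 13.
Area = (24 × 13) / 2 = 156.

156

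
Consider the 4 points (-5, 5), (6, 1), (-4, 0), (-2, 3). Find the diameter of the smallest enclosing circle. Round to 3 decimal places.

The minimum enclosing circle of a finite set is fixed by two of the points (as a diameter) or three (as a circumcircle).
The farthest pair is (-5, 5)–(6, 1) with squared distance 137. The circle on this segment as diameter has centre (0.5, 3) and r² = 137/4 = 34.25.
Check (-4, 0): distance² to centre = 29.25 ≤ 34.25, so it lies inside.
All remaining points lie in this disk, and no smaller disk contains both endpoints, so this is the minimum enclosing circle.
Diameter = 2r = 2√(34.25) ≈ 11.705.

11.705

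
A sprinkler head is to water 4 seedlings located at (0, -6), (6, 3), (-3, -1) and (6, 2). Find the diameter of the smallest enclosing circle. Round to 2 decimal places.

10.90

By Welzl's lemma the MEC is supported by two points (diametrically opposite) or three points (on a circumcircle).
The minimum enclosing circle is determined by three boundary points: (0, -6), (6, 3), (-3, -1).
Their circumcentre is (93/38, -43/38) with r² = 21437/722.
The farthest remaining point (6, 2) is at distance² 16193/722 ≤ 21437/722.
Diameter = 2r = 2√(21437/722) ≈ 10.90.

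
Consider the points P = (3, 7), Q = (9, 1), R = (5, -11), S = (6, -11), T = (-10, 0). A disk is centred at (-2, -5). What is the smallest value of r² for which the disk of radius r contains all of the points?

169

The required radius is the distance from (-2, -5) to the farthest point.
Squared distances: 169, 157, 85, 100, 89.
Maximum is 169, attained at P.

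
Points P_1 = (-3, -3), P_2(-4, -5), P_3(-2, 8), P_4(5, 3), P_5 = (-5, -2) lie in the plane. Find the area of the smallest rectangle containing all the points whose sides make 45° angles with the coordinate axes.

In coordinates u = x + y, v = x − y the rectangle is axis-aligned; the map (x,y)→(u,v) scales areas by 2.
u-values: -6, -9, 6, 8, -7; range = 8 − (-9) = 17.
v-values: 0, 1, -10, 2, -3; range = 2 − (-10) = 12.
Area = (17 × 12) / 2 = 102.

102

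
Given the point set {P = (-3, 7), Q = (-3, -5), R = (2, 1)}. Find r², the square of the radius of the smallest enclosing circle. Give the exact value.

Side lengths²: PQ² = 144, PR² = 61, QR² = 61.
Since PQ² = 144 ≥ 61 + 61 = 122, the angle opposite PQ is not acute, so the smallest enclosing circle has PQ as diameter.
Centre = midpoint of PQ = (-3, 1), r² = 144/4 = 36.

36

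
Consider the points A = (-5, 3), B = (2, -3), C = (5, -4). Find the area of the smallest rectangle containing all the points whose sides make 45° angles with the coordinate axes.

In coordinates u = x + y, v = x − y the rectangle is axis-aligned; the map (x,y)→(u,v) scales areas by 2.
u-values: -2, -1, 1; range = 1 − (-2) = 3.
v-values: -8, 5, 9; range = 9 − (-8) = 17.
Area = (3 × 17) / 2 = 25.5.

25.5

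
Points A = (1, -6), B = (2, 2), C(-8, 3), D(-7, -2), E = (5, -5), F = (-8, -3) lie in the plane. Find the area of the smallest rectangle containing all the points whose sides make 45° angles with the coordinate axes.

157.5

In coordinates u = x + y, v = x − y the rectangle is axis-aligned; the map (x,y)→(u,v) scales areas by 2.
u-values: -5, 4, -5, -9, 0, -11; range = 4 − (-11) = 15.
v-values: 7, 0, -11, -5, 10, -5; range = 10 − (-11) = 21.
Area = (15 × 21) / 2 = 157.5.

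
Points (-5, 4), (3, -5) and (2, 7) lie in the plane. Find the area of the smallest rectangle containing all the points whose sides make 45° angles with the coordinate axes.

In coordinates u = x + y, v = x − y the rectangle is axis-aligned; the map (x,y)→(u,v) scales areas by 2.
u-values: -1, -2, 9; range = 9 − (-2) = 11.
v-values: -9, 8, -5; range = 8 − (-9) = 17.
Area = (11 × 17) / 2 = 93.5.

93.5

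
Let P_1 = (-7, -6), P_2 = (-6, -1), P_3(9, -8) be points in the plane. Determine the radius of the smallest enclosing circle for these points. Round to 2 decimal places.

Side lengths²: P_1P_2² = 26, P_1P_3² = 260, P_2P_3² = 274.
Since P_2P_3² = 274 < 260 + 26 = 286, the triangle is acute, so the smallest enclosing circle is the circumcircle.
Circumcentre = (51/41, -207/41), r² = 115765/1681.
r = √(115765/1681) ≈ 8.30.

8.30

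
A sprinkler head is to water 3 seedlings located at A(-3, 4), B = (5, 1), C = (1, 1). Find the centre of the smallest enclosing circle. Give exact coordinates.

Side lengths²: AB² = 73, AC² = 25, BC² = 16.
Since AB² = 73 ≥ 25 + 16 = 41, the angle opposite AB is not acute, so the smallest enclosing circle has AB as diameter.
Centre = midpoint of AB = (1, 2.5), r² = 73/4 = 18.25.
Centre = (1, 2.5).

(1, 2.5)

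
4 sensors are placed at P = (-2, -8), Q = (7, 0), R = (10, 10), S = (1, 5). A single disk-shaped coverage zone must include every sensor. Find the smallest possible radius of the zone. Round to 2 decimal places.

The minimum enclosing circle of a finite set is fixed by two of the points (as a diameter) or three (as a circumcircle).
The farthest pair is P–R with squared distance 468. The circle on this segment as diameter has centre (4, 1) and r² = 468/4 = 117.
Check Q: distance² to centre = 10 ≤ 117, so it lies inside.
All remaining points lie in this disk, and no smaller disk contains both endpoints, so this is the minimum enclosing circle.
r = √117 ≈ 10.82.

10.82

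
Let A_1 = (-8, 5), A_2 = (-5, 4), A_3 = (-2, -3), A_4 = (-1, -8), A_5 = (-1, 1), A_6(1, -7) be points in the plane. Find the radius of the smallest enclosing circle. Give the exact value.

The farthest pair is A_1–A_6 with squared distance 225. The circle on this segment as diameter has centre (-3.5, -1) and r² = 225/4 = 56.25.
Check A_2: distance² to centre = 27.25 ≤ 56.25, so it lies inside.
All remaining points lie in this disk, and no smaller disk contains both endpoints, so this is the minimum enclosing circle.
r = √(56.25) = 7.5.

7.5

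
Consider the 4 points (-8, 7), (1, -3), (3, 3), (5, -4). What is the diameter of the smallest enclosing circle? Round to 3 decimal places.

17.029

The minimum enclosing circle of a finite set is fixed by two of the points (as a diameter) or three (as a circumcircle).
The farthest pair is (-8, 7)–(5, -4) with squared distance 290. The circle on this segment as diameter has centre (-1.5, 1.5) and r² = 290/4 = 72.5.
Check (1, -3): distance² to centre = 26.5 ≤ 72.5, so it lies inside.
All remaining points lie in this disk, and no smaller disk contains both endpoints, so this is the minimum enclosing circle.
Diameter = 2r = 2√(72.5) ≈ 17.029.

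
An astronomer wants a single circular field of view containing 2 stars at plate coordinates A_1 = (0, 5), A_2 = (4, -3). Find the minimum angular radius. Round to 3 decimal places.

4.472

The smallest circle enclosing two points has them as diameter endpoints.
Centre = midpoint = (2, 1); r² = |A_1A_2|²/4 = 80/4 = 20.
r = √20 ≈ 4.472.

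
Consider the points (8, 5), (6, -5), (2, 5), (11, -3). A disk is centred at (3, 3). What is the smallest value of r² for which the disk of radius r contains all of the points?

The required radius is the distance from (3, 3) to the farthest point.
Squared distances: 29, 73, 5, 100.
Maximum is 100, attained at (11, -3).

100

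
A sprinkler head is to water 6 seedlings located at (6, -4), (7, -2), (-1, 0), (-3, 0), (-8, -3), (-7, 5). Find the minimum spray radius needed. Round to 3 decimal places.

7.971

The minimum enclosing circle of a finite set is fixed by two of the points (as a diameter) or three (as a circumcircle).
The minimum enclosing circle is determined by three boundary points: (7, -2), (-8, -3), (-7, 5).
Their circumcentre is (-23/34, 5/34) with r² = 36725/578.
The farthest remaining point (6, -4) is at distance² 35705/578 ≤ 36725/578.
r = √(36725/578) ≈ 7.971.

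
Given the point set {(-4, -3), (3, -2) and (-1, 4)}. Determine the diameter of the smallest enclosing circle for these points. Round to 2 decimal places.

8.44

Call the three points A, B, C in the order given.
Side lengths²: AB² = 50, AC² = 58, BC² = 52.
Since AC² = 58 < 52 + 50 = 102, the triangle is acute, so the smallest enclosing circle is the circumcircle.
Circumcentre = (-19/23, -5/23), r² = 9425/529.
Diameter = 2r = 2√(9425/529) ≈ 8.44.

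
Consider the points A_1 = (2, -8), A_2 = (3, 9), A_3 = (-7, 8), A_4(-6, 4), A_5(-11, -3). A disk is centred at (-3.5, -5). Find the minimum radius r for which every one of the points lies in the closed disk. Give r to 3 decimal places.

The required radius is the distance from (-3.5, -5) to the farthest point.
Squared distances: 39.25, 238.25, 181.25, 87.25, 60.25.
Maximum is 238.25, attained at A_2.
r = √(238.25) ≈ 15.435.

15.435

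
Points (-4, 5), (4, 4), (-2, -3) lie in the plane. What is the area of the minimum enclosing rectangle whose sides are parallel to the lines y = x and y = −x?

65

In coordinates u = x + y, v = x − y the rectangle is axis-aligned; the map (x,y)→(u,v) scales areas by 2.
u-values: 1, 8, -5; range = 8 − (-5) = 13.
v-values: -9, 0, 1; range = 1 − (-9) = 10.
Area = (13 × 10) / 2 = 65.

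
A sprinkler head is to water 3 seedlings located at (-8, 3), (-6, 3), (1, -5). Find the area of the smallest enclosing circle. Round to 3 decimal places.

Call the three points A, B, C in the order given.
Side lengths²: AB² = 4, AC² = 145, BC² = 113.
Since AC² = 145 ≥ 113 + 4 = 117, the angle opposite AC is not acute, so the smallest enclosing circle has AC as diameter.
Centre = midpoint of AC = (-3.5, -1), r² = 145/4 = 36.25.
Area = π·r² = π·36.25 ≈ 113.883.

113.883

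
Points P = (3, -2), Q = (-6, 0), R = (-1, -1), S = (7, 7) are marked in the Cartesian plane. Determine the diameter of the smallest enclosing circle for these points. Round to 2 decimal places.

By Welzl's lemma the MEC is supported by two points (diametrically opposite) or three points (on a circumcircle).
The farthest pair is Q–S with squared distance 218. The circle on this segment as diameter has centre (0.5, 3.5) and r² = 218/4 = 54.5.
Check P: distance² to centre = 36.5 ≤ 54.5, so it lies inside.
All remaining points lie in this disk, and no smaller disk contains both endpoints, so this is the minimum enclosing circle.
Diameter = 2r = 2√(54.5) ≈ 14.76.

14.76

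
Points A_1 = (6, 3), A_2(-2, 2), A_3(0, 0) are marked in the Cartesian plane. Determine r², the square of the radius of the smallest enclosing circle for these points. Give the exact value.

16.25

Side lengths²: A_1A_2² = 65, A_1A_3² = 45, A_2A_3² = 8.
Since A_1A_2² = 65 ≥ 45 + 8 = 53, the angle opposite A_1A_2 is not acute, so the smallest enclosing circle has A_1A_2 as diameter.
Centre = midpoint of A_1A_2 = (2, 2.5), r² = 65/4 = 16.25.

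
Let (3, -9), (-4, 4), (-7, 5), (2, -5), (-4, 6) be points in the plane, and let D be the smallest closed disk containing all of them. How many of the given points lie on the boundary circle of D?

2

The minimum enclosing circle of a finite set is fixed by two of the points (as a diameter) or three (as a circumcircle).
The farthest pair is (3, -9)–(-7, 5) with squared distance 296. The circle on this segment as diameter has centre (-2, -2) and r² = 296/4 = 74.
Check (-4, 4): distance² to centre = 40 ≤ 74, so it lies inside.
All remaining points lie in this disk, and no smaller disk contains both endpoints, so this is the minimum enclosing circle.
The points at distance exactly r from the centre are (3, -9), (-7, 5) — 2 points.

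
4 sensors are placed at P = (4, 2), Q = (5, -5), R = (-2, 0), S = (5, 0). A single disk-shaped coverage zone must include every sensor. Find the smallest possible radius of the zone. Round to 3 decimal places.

4.372

The minimum enclosing circle is determined by three boundary points: P, Q, R.
Their circumcentre is (43/22, -41/22) with r² = 4625/242.
The farthest remaining point S is at distance² 3085/242 ≤ 4625/242.
r = √(4625/242) ≈ 4.372.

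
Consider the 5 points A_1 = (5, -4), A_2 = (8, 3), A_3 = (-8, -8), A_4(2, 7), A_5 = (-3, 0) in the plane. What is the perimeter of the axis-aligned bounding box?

62

Width = max x − min x = 8 − (-8) = 16.
Height = max y − min y = 7 − (-8) = 15.
Perimeter = 2(16 + 15) = 62.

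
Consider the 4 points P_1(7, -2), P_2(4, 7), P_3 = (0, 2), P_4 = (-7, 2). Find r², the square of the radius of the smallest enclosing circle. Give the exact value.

The minimum enclosing circle of a finite set is fixed by two of the points (as a diameter) or three (as a circumcircle).
The minimum enclosing circle is determined by three boundary points: P_1, P_2, P_4.
Their circumcentre is (4/19, 14/19) with r² = 19345/361.
The farthest remaining point P_3 is at distance² 592/361 ≤ 19345/361.

19345/361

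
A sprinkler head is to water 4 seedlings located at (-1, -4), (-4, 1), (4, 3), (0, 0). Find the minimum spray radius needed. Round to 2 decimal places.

4.50

A smallest enclosing disk is always determined by at most three of the input points on its boundary.
The minimum enclosing circle is determined by three boundary points: (-1, -4), (-4, 1), (4, 3).
Their circumcentre is (10/23, 6/23) with r² = 10693/529.
The farthest remaining point (0, 0) is at distance² 136/529 ≤ 10693/529.
r = √(10693/529) ≈ 4.50.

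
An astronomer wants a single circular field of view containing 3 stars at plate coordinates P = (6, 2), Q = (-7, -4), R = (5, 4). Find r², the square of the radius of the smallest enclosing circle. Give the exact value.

Side lengths²: PQ² = 205, PR² = 5, QR² = 208.
Since QR² = 208 < 205 + 5 = 210, the triangle is acute, so the smallest enclosing circle is the circumcircle.
Circumcentre = (-0.875, -0.1875), r² = 52.05078125.

52.05078125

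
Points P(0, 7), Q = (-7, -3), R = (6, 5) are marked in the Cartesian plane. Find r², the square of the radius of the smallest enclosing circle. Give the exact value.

58.25

Side lengths²: PQ² = 149, PR² = 40, QR² = 233.
Since QR² = 233 ≥ 149 + 40 = 189, the angle opposite QR is not acute, so the smallest enclosing circle has QR as diameter.
Centre = midpoint of QR = (-0.5, 1), r² = 233/4 = 58.25.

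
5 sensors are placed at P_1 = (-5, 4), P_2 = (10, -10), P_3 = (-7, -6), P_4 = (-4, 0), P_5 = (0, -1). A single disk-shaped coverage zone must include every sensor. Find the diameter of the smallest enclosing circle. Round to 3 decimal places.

A smallest enclosing disk is always determined by at most three of the input points on its boundary.
The farthest pair is P_1–P_2 with squared distance 421. The circle on this segment as diameter has centre (2.5, -3) and r² = 421/4 = 105.25.
Check P_3: distance² to centre = 99.25 ≤ 105.25, so it lies inside.
All remaining points lie in this disk, and no smaller disk contains both endpoints, so this is the minimum enclosing circle.
Diameter = 2r = 2√(105.25) ≈ 20.518.

20.518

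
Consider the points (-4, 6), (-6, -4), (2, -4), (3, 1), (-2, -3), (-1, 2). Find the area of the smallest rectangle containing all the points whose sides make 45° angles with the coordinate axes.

In coordinates u = x + y, v = x − y the rectangle is axis-aligned; the map (x,y)→(u,v) scales areas by 2.
u-values: 2, -10, -2, 4, -5, 1; range = 4 − (-10) = 14.
v-values: -10, -2, 6, 2, 1, -3; range = 6 − (-10) = 16.
Area = (14 × 16) / 2 = 112.

112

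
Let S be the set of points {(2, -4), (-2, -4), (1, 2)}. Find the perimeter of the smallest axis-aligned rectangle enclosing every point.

Width = max x − min x = 2 − (-2) = 4.
Height = max y − min y = 2 − (-4) = 6.
Perimeter = 2(4 + 6) = 20.

20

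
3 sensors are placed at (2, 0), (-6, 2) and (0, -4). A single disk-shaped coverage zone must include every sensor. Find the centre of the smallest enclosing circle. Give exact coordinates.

Call the three points A, B, C in the order given.
Side lengths²: AB² = 68, AC² = 20, BC² = 72.
Since BC² = 72 < 68 + 20 = 88, the triangle is acute, so the smallest enclosing circle is the circumcircle.
Circumcentre = (-7/3, -1/3), r² = 170/9.
Centre = (-7/3, -1/3).

(-7/3, -1/3)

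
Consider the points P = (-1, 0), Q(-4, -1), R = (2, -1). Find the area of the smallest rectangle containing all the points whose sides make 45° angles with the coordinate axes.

18

In coordinates u = x + y, v = x − y the rectangle is axis-aligned; the map (x,y)→(u,v) scales areas by 2.
u-values: -1, -5, 1; range = 1 − (-5) = 6.
v-values: -1, -3, 3; range = 3 − (-3) = 6.
Area = (6 × 6) / 2 = 18.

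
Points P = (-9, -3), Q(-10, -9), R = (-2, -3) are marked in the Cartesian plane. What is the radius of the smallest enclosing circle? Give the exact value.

5

Side lengths²: PQ² = 37, PR² = 49, QR² = 100.
Since QR² = 100 ≥ 49 + 37 = 86, the angle opposite QR is not acute, so the smallest enclosing circle has QR as diameter.
Centre = midpoint of QR = (-6, -6), r² = 100/4 = 25.
r = √25 = 5.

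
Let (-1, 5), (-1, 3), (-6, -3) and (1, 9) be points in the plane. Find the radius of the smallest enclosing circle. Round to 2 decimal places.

The minimum enclosing circle of a finite set is fixed by two of the points (as a diameter) or three (as a circumcircle).
The farthest pair is (-6, -3)–(1, 9) with squared distance 193. The circle on this segment as diameter has centre (-2.5, 3) and r² = 193/4 = 48.25.
Check (-1, 5): distance² to centre = 6.25 ≤ 48.25, so it lies inside.
All remaining points lie in this disk, and no smaller disk contains both endpoints, so this is the minimum enclosing circle.
r = √(48.25) ≈ 6.95.

6.95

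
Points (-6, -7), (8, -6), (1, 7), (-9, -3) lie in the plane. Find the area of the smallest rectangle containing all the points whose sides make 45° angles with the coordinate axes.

210

In coordinates u = x + y, v = x − y the rectangle is axis-aligned; the map (x,y)→(u,v) scales areas by 2.
u-values: -13, 2, 8, -12; range = 8 − (-13) = 21.
v-values: 1, 14, -6, -6; range = 14 − (-6) = 20.
Area = (21 × 20) / 2 = 210.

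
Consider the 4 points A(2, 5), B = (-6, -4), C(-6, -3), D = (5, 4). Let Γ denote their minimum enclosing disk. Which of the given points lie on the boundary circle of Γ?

B, D

By Welzl's lemma the MEC is supported by two points (diametrically opposite) or three points (on a circumcircle).
The farthest pair is B–D with squared distance 185. The circle on this segment as diameter has centre (-0.5, 0) and r² = 185/4 = 46.25.
Check A: distance² to centre = 31.25 ≤ 46.25, so it lies inside.
All remaining points lie in this disk, and no smaller disk contains both endpoints, so this is the minimum enclosing circle.
The points at distance exactly r from the centre are B, D — 2 points.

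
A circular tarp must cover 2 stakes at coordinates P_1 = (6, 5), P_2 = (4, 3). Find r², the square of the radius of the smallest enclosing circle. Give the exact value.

The smallest circle enclosing two points has them as diameter endpoints.
Centre = midpoint = (5, 4); r² = |P_1P_2|²/4 = 8/4 = 2.

2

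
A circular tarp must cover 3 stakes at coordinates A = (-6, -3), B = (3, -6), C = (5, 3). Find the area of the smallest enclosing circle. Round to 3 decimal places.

124.627

Side lengths²: AB² = 90, AC² = 157, BC² = 85.
Since AC² = 157 < 90 + 85 = 175, the triangle is acute, so the smallest enclosing circle is the circumcircle.
Circumcentre = (-11/58, -33/58), r² = 66725/1682.
Area = π·r² = π·66725/1682 ≈ 124.627.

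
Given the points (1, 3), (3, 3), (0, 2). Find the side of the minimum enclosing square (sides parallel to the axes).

The bounding box has width 3 and height 1.
An axis-aligned square enclosing the set must have side ≥ max(width, height).
So the minimum side is max(3, 1) = 3.

3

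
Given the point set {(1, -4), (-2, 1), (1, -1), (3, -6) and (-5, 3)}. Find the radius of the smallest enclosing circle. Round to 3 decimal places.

6.021

By Welzl's lemma the MEC is supported by two points (diametrically opposite) or three points (on a circumcircle).
The farthest pair is (3, -6)–(-5, 3) with squared distance 145. The circle on this segment as diameter has centre (-1, -1.5) and r² = 145/4 = 36.25.
Check (1, -4): distance² to centre = 10.25 ≤ 36.25, so it lies inside.
All remaining points lie in this disk, and no smaller disk contains both endpoints, so this is the minimum enclosing circle.
r = √(36.25) ≈ 6.021.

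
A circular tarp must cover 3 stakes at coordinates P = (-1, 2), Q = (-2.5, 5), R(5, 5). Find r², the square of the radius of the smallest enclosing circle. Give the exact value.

Side lengths²: PQ² = 11.25, PR² = 45, QR² = 56.25.
Since QR² = 56.25 ≥ 45 + 11.25 = 56.25, the angle opposite QR is not acute, so the smallest enclosing circle has QR as diameter.
Centre = midpoint of QR = (1.25, 5), r² = 56.25/4 = 14.0625.

14.0625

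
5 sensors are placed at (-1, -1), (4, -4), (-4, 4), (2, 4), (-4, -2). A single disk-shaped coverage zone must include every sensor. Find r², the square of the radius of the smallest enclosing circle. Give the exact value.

By Welzl's lemma the MEC is supported by two points (diametrically opposite) or three points (on a circumcircle).
The farthest pair is (4, -4)–(-4, 4) with squared distance 128. The circle on this segment as diameter has centre (0, 0) and r² = 128/4 = 32.
Check (-1, -1): distance² to centre = 2 ≤ 32, so it lies inside.
All remaining points lie in this disk, and no smaller disk contains both endpoints, so this is the minimum enclosing circle.

32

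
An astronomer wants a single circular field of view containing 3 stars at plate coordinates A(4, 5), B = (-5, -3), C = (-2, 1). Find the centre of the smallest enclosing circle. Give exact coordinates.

Side lengths²: AB² = 145, AC² = 52, BC² = 25.
Since AB² = 145 ≥ 52 + 25 = 77, the angle opposite AB is not acute, so the smallest enclosing circle has AB as diameter.
Centre = midpoint of AB = (-0.5, 1), r² = 145/4 = 36.25.
Centre = (-0.5, 1).

(-0.5, 1)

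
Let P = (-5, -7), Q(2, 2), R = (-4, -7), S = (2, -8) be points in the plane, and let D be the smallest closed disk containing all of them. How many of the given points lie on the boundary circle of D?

3

By Welzl's lemma the MEC is supported by two points (diametrically opposite) or three points (on a circumcircle).
The minimum enclosing circle is determined by three boundary points: P, Q, S.
Their circumcentre is (-6/7, -3) with r² = 1625/49.
The farthest remaining point R is at distance² 1268/49 ≤ 1625/49.
The points at distance exactly r from the centre are P, Q, S — 3 points.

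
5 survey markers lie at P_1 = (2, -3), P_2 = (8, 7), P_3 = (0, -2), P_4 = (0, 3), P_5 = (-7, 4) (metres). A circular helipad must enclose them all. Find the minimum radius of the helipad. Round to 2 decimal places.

By Welzl's lemma the MEC is supported by two points (diametrically opposite) or three points (on a circumcircle).
The minimum enclosing circle is determined by three boundary points: P_1, P_2, P_5.
Their circumcentre is (15/22, 101/22) with r² = 14365/242.
The farthest remaining point P_3 is at distance² 10625/242 ≤ 14365/242.
r = √(14365/242) ≈ 7.70.

7.70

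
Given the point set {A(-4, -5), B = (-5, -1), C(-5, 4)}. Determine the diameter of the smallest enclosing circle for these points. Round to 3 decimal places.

9.055

Side lengths²: AB² = 17, AC² = 82, BC² = 25.
Since AC² = 82 ≥ 25 + 17 = 42, the angle opposite AC is not acute, so the smallest enclosing circle has AC as diameter.
Centre = midpoint of AC = (-4.5, -0.5), r² = 82/4 = 20.5.
Diameter = 2r = 2√(20.5) ≈ 9.055.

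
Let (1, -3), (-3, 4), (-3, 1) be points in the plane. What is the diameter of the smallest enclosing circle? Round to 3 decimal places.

Call the three points A, B, C in the order given.
Side lengths²: AB² = 65, AC² = 32, BC² = 9.
Since AB² = 65 ≥ 32 + 9 = 41, the angle opposite AB is not acute, so the smallest enclosing circle has AB as diameter.
Centre = midpoint of AB = (-1, 0.5), r² = 65/4 = 16.25.
Diameter = 2r = 2√(16.25) ≈ 8.062.

8.062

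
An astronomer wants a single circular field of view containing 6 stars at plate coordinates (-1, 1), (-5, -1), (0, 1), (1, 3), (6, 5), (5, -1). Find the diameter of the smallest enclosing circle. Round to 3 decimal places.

A smallest enclosing disk is always determined by at most three of the input points on its boundary.
The farthest pair is (-5, -1)–(6, 5) with squared distance 157. The circle on this segment as diameter has centre (0.5, 2) and r² = 157/4 = 39.25.
Check (-1, 1): distance² to centre = 3.25 ≤ 39.25, so it lies inside.
All remaining points lie in this disk, and no smaller disk contains both endpoints, so this is the minimum enclosing circle.
Diameter = 2r = 2√(39.25) ≈ 12.530.

12.530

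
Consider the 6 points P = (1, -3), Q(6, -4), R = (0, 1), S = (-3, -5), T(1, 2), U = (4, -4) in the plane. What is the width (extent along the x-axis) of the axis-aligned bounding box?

9

max x = 6, min x = -3, so width = 9.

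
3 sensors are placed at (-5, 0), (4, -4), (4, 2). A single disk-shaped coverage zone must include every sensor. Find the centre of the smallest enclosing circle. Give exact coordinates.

Call the three points A, B, C in the order given.
Side lengths²: AB² = 97, AC² = 85, BC² = 36.
Since AB² = 97 < 85 + 36 = 121, the triangle is acute, so the smallest enclosing circle is the circumcircle.
Circumcentre = (-1/18, -1), r² = 8245/324.
Centre = (-1/18, -1).

(-1/18, -1)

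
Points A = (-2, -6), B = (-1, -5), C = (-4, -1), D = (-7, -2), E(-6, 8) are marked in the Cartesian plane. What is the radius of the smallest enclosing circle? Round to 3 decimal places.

7.280

By Welzl's lemma the MEC is supported by two points (diametrically opposite) or three points (on a circumcircle).
The farthest pair is A–E with squared distance 212. The circle on this segment as diameter has centre (-4, 1) and r² = 212/4 = 53.
Check B: distance² to centre = 45 ≤ 53, so it lies inside.
All remaining points lie in this disk, and no smaller disk contains both endpoints, so this is the minimum enclosing circle.
r = √53 ≈ 7.280.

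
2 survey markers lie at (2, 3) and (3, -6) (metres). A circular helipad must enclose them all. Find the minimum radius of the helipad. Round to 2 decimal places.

The smallest circle enclosing two points has them as diameter endpoints.
Centre = midpoint = (2.5, -1.5); r² = |(2, 3)−(3, -6)|²/4 = 82/4 = 20.5.
r = √(20.5) ≈ 4.53.

4.53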